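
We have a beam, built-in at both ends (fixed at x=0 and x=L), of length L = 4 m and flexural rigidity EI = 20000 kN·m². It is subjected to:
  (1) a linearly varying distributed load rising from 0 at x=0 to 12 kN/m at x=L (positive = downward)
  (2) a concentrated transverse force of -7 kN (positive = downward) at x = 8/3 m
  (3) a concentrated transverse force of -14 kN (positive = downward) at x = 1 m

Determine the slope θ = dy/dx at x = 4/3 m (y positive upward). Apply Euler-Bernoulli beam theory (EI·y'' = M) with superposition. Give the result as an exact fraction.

θ(4/3) = -727/24300000 rad

Load 1 — triangular load w₀=12 kN/m (0→w₀ over full span):
  θ_1 = -w₀(2x(L-x)(L-2x)(x+2L)+x²(L-x)²)/(120LEI) = -12·(2·(4/3)·(4-(4/3))·(4-2·(4/3))·((4/3)+2·4)+(4/3)²·(4-(4/3))²)/(120·4·20000) = -32/253125 rad
Load 2 — point force P=-7 kN at a=8/3 m (b=L-a=4/3):
  θ_2 = -Pb²x(2aL-(3a+b)x)/(2L³EI)  [x≤a] = -(-7)·(4/3)²·(4/3)·(2·(8/3)·4-(3·(8/3)+(4/3))·(4/3))/(2·4³·20000) = 7/121500 rad
Load 3 — point force P=-14 kN at a=1 m (b=L-a=3):
  θ_3 = Pa²(L-x)(2bL-(3b+a)(L-x))/(2L³EI)  [x>a] = (-14)·1²·(4-(4/3))·(2·3·4-(3·3+1)·(4-(4/3)))/(2·4³·20000) = 7/180000 rad
Superposition: θ = Σ θ_i = -727/24300000 rad ≈ -0.000030 rad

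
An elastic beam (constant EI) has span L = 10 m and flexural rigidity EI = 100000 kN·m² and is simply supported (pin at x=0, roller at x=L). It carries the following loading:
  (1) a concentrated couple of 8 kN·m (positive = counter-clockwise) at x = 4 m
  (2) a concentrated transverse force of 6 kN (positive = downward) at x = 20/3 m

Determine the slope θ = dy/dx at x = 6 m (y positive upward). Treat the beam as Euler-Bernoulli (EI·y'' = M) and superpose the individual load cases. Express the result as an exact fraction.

θ(6) = 197/3375000 rad

Load 1 — applied couple M₀=8 kN·m at a=4 m (b=L-a=6):
  θ_1 = (M₀x²/(2L)-M₀(x-a)+C₁)/EI  [x>a] with C₁=M₀(3b²-L²)/(6L)=16/15 = (8·6²/(2·10)-8·(6-4)+(16/15))/100000 = -1/187500 rad
Load 2 — point force P=6 kN at a=20/3 m (b=L-a=10/3):
  θ_2 = -Pb(L²-b²-3x²)/(6LEI)  [x≤a] = -6·(10/3)·(10²-(10/3)²-3·6²)/(6·10·100000) = 43/675000 rad
Superposition: θ = Σ θ_i = 197/3375000 rad ≈ 0.000058 rad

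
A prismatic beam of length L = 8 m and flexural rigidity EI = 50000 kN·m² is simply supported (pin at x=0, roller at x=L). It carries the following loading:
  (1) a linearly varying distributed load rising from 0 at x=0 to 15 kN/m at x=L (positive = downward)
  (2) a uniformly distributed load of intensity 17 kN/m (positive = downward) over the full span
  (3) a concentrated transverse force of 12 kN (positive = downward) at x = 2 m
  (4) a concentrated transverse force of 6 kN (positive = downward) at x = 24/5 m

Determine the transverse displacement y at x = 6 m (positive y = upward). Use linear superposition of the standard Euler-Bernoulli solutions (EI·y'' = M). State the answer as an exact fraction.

Load 1 — triangular load w₀=15 kN/m (0→w₀ over full span):
  y_1 = -w₀x(7L⁴-10L²x²+3x⁴)/(360LEI) = -15·6·(7·8⁴-10·8²·6²+3·6⁴)/(360·8·50000) = -119/20000 m
Load 2 — uniform load w=17 kN/m over full span:
  y_2 = -wx(L³-2Lx²+x³)/(24EI) = -17·6·(8³-2·8·6²+6³)/(24·50000) = -323/25000 m
Load 3 — point force P=12 kN at a=2 m (b=L-a=6):
  y_3 = -Pa(L-x)(2Lx-a²-x²)/(6LEI)  [x>a] = -12·2·(8-6)·(2·8·6-2²-6²)/(6·8·50000) = -7/6250 m
Load 4 — point force P=6 kN at a=24/5 m (b=L-a=16/5):
  y_4 = -Pa(L-x)(2Lx-a²-x²)/(6LEI)  [x>a] = -6·(24/5)·(8-6)·(2·8·6-(24/5)²-6²)/(6·8·50000) = -693/781250 m
Superposition: y = Σ y_i = -260963/12500000 m ≈ -0.020877 m

y(6) = -260963/12500000 m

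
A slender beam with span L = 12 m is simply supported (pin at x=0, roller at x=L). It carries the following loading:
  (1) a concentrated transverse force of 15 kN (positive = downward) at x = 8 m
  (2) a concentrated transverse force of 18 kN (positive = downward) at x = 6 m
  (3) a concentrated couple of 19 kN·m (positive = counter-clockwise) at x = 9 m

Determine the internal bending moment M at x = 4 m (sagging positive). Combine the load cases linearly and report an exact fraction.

Load 1 — point force P=15 kN at a=8 m (b=L-a=4):
  M_1 = Pbx/L  [x≤a] = 15·4·4/12 = 20 kN·m
Load 2 — point force P=18 kN at a=6 m (b=L-a=6):
  M_2 = Pbx/L  [x≤a] = 18·6·4/12 = 36 kN·m
Load 3 — applied couple M₀=19 kN·m at a=9 m (b=L-a=3):
  M_3 = M₀x/L  [x≤a] = 19·4/12 = 19/3 kN·m
Superposition: M = Σ M_i = 187/3 kN·m ≈ 62.333333 kN·m

M(4) = 187/3 kN·m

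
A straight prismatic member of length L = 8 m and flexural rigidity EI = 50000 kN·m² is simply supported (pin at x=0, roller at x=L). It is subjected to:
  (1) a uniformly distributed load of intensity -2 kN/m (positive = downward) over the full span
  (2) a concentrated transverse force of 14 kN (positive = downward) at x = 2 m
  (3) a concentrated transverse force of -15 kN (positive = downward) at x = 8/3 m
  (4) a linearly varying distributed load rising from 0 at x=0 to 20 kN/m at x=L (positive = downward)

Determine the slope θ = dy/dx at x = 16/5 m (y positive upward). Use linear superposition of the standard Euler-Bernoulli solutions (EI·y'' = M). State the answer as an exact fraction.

Load 1 — uniform load w=-2 kN/m over full span:
  θ_1 = -w(L³-6Lx²+4x³)/(24EI) = -(-2)·(8³-6·8·(16/5)²+4·(16/5)³)/(24·50000) = 296/1171875 rad
Load 2 — point force P=14 kN at a=2 m (b=L-a=6):
  θ_2 = -Pa(2L²-6Lx+3x²+a²)/(6LEI)  [x>a] = -14·2·(2·8²-6·8·(16/5)+3·(16/5)²+2²)/(6·8·50000) = -133/1250000 rad
Load 3 — point force P=-15 kN at a=8/3 m (b=L-a=16/3):
  θ_3 = -Pa(2L²-6Lx+3x²+a²)/(6LEI)  [x>a] = -(-15)·(8/3)·(2·8²-6·8·(16/5)+3·(16/5)²+(8/3)²)/(6·8·50000) = 86/421875 rad
Load 4 — triangular load w₀=20 kN/m (0→w₀ over full span):
  θ_4 = -w₀(7L⁴-30L²x²+15x⁴)/(360LEI) = -20·(7·8⁴-30·8²·(16/5)²+15·(16/5)⁴)/(360·8·50000) = -5168/3515625 rad
Superposition: θ = Σ θ_i = -37799/33750000 rad ≈ -0.001120 rad

θ(16/5) = -37799/33750000 rad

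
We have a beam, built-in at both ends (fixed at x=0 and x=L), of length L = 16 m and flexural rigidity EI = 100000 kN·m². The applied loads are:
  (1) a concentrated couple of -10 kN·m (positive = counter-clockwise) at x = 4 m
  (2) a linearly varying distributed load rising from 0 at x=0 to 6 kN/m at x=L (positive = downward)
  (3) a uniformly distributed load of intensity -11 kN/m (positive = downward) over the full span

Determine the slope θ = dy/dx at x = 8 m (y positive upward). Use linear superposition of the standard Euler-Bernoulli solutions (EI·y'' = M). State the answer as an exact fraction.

Load 1 — applied couple M₀=-10 kN·m at a=4 m (b=L-a=12):
  θ_1 = (R_Ax²/2 - M_Ax - M₀(x-a))/EI  [x>a] with R_A=-45/64, M_A=15/8 = ((-45/64)·8²/2 - (15/8)·8 - (-10)·(8-4))/100000 = 1/40000 rad
Load 2 — triangular load w₀=6 kN/m (0→w₀ over full span):
  θ_2 = -w₀(2x(L-x)(L-2x)(x+2L)+x²(L-x)²)/(120LEI) = -6·(2·8·(16-8)·(16-2·8)·(8+2·16)+8²·(16-8)²)/(120·16·100000) = -2/15625 rad
Load 3 — uniform load w=-11 kN/m over full span:
  θ_3 = -wx(L-x)(L-2x)/(12EI) = -(-11)·8·(16-8)·(16-2·8)/(12·100000) = 0 rad
Superposition: θ = Σ θ_i = -103/1000000 rad ≈ -0.000103 rad

θ(8) = -103/1000000 rad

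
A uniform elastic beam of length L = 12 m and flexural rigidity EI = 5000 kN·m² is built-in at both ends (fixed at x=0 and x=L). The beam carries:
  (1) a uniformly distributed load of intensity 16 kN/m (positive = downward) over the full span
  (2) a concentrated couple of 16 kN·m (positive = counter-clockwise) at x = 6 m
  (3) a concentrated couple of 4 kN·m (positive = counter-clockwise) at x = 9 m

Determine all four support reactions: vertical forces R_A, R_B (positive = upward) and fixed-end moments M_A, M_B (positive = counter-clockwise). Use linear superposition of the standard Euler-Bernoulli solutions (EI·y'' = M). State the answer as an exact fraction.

R_A = 787/8 kN, M_A = 789/4 kN·m, R_B = 749/8 kN, M_B = -755/4 kN·m

Load 1 — uniform load w=16 kN/m over full span:
  R_A = wL/2 = 16·12/2 = 96 kN
  M_A = wL²/12 = 16·12²/12 = 192 kN·m
  R_B = wL/2 = 16·12/2 = 96 kN
  M_B = -wL²/12 = -16·12²/12 = -192 kN·m
Load 2 — applied couple M₀=16 kN·m at a=6 m (b=L-a=6):
  R_A = 6M₀ab/L³ = 6·16·6·6/12³ = 2 kN
  M_A = M₀b(2a-b)/L² = 16·6·(2·6-6)/12² = 4 kN·m
  R_B = -6M₀ab/L³ = -6·16·6·6/12³ = -2 kN
  M_B = M₀a(2b-a)/L² = 16·6·(2·6-6)/12² = 4 kN·m
Load 3 — applied couple M₀=4 kN·m at a=9 m (b=L-a=3):
  R_A = 6M₀ab/L³ = 6·4·9·3/12³ = 3/8 kN
  M_A = M₀b(2a-b)/L² = 4·3·(2·9-3)/12² = 5/4 kN·m
  R_B = -6M₀ab/L³ = -6·4·9·3/12³ = -3/8 kN
  M_B = M₀a(2b-a)/L² = 4·9·(2·3-9)/12² = -3/4 kN·m
Superposition: R_A = 787/8 kN, M_A = 789/4 kN·m, R_B = 749/8 kN, M_B = -755/4 kN·m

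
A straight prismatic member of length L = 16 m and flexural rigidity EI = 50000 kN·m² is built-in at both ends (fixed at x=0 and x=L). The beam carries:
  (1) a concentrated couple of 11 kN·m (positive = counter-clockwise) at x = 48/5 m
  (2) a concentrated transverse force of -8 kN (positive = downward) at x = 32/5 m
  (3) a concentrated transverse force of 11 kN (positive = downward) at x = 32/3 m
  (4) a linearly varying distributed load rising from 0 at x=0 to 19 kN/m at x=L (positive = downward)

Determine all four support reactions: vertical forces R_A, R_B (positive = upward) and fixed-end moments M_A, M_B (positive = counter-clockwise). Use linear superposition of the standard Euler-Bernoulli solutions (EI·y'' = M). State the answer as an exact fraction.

Load 1 — applied couple M₀=11 kN·m at a=48/5 m (b=L-a=32/5):
  R_A = 6M₀ab/L³ = 6·11·(48/5)·(32/5)/16³ = 99/100 kN
  M_A = M₀b(2a-b)/L² = 11·(32/5)·(2·(48/5)-(32/5))/16² = 88/25 kN·m
  R_B = -6M₀ab/L³ = -6·11·(48/5)·(32/5)/16³ = -99/100 kN
  M_B = M₀a(2b-a)/L² = 11·(48/5)·(2·(32/5)-(48/5))/16² = 33/25 kN·m
Load 2 — point force P=-8 kN at a=32/5 m (b=L-a=48/5):
  R_A = Pb²(3a+b)/L³ = (-8)·(48/5)²·(3·(32/5)+(48/5))/16³ = -648/125 kN
  M_A = Pab²/L² = (-8)·(32/5)·(48/5)²/16² = -2304/125 kN·m
  R_B = Pa²(a+3b)/L³ = (-8)·(32/5)²·((32/5)+3·(48/5))/16³ = -352/125 kN
  M_B = -Pa²b/L² = -(-8)·(32/5)²·(48/5)/16² = 1536/125 kN·m
Load 3 — point force P=11 kN at a=32/3 m (b=L-a=16/3):
  R_A = Pb²(3a+b)/L³ = 11·(16/3)²·(3·(32/3)+(16/3))/16³ = 77/27 kN
  M_A = Pab²/L² = 11·(32/3)·(16/3)²/16² = 352/27 kN·m
  R_B = Pa²(a+3b)/L³ = 11·(32/3)²·((32/3)+3·(16/3))/16³ = 220/27 kN
  M_B = -Pa²b/L² = -11·(32/3)²·(16/3)/16² = -704/27 kN·m
Load 4 — triangular load w₀=19 kN/m (0→w₀ over full span):
  R_A = 3w₀L/20 = 3·19·16/20 = 228/5 kN
  M_A = w₀L²/30 = 19·16²/30 = 2432/15 kN·m
  R_B = 7w₀L/20 = 7·19·16/20 = 532/5 kN
  M_B = -w₀L²/20 = -19·16²/20 = -1216/5 kN·m
Superposition: R_A = 597481/13500 kN, M_A = 540872/3375 kN·m, R_B = 1495019/13500 kN, M_B = -862873/3375 kN·m

R_A = 597481/13500 kN, M_A = 540872/3375 kN·m, R_B = 1495019/13500 kN, M_B = -862873/3375 kN·m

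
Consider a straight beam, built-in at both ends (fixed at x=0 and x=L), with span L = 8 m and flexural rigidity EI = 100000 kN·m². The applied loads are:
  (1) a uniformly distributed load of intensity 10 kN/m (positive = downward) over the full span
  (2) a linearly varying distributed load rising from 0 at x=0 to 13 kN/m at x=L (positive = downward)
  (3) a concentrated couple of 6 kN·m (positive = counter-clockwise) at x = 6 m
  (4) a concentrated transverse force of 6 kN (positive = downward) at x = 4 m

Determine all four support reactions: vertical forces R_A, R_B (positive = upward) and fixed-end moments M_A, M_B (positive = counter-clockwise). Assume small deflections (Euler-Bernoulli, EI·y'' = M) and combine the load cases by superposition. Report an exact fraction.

R_A = 9511/160 kN, M_A = 10673/120 kN·m, R_B = 12569/160 kN, M_B = -12247/120 kN·m

Load 1 — uniform load w=10 kN/m over full span:
  R_A = wL/2 = 10·8/2 = 40 kN
  M_A = wL²/12 = 10·8²/12 = 160/3 kN·m
  R_B = wL/2 = 10·8/2 = 40 kN
  M_B = -wL²/12 = -10·8²/12 = -160/3 kN·m
Load 2 — triangular load w₀=13 kN/m (0→w₀ over full span):
  R_A = 3w₀L/20 = 3·13·8/20 = 78/5 kN
  M_A = w₀L²/30 = 13·8²/30 = 416/15 kN·m
  R_B = 7w₀L/20 = 7·13·8/20 = 182/5 kN
  M_B = -w₀L²/20 = -13·8²/20 = -208/5 kN·m
Load 3 — applied couple M₀=6 kN·m at a=6 m (b=L-a=2):
  R_A = 6M₀ab/L³ = 6·6·6·2/8³ = 27/32 kN
  M_A = M₀b(2a-b)/L² = 6·2·(2·6-2)/8² = 15/8 kN·m
  R_B = -6M₀ab/L³ = -6·6·6·2/8³ = -27/32 kN
  M_B = M₀a(2b-a)/L² = 6·6·(2·2-6)/8² = -9/8 kN·m
Load 4 — point force P=6 kN at a=4 m (b=L-a=4):
  R_A = Pb²(3a+b)/L³ = 6·4²·(3·4+4)/8³ = 3 kN
  M_A = Pab²/L² = 6·4·4²/8² = 6 kN·m
  R_B = Pa²(a+3b)/L³ = 6·4²·(4+3·4)/8³ = 3 kN
  M_B = -Pa²b/L² = -6·4²·4/8² = -6 kN·m
Superposition: R_A = 9511/160 kN, M_A = 10673/120 kN·m, R_B = 12569/160 kN, M_B = -12247/120 kN·m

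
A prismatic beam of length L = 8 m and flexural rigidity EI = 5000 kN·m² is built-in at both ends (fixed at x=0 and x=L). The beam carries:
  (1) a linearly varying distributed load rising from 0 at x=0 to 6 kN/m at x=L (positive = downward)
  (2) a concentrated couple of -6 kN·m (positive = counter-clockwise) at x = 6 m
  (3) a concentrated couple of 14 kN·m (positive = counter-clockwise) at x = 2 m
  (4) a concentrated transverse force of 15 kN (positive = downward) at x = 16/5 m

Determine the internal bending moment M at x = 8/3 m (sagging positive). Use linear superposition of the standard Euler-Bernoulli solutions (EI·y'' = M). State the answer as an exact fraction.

M(8/3) = 8329/1350 kN·m

Load 1 — triangular load w₀=6 kN/m (0→w₀ over full span):
  M_1 = 3w₀Lx/20 - w₀L²/30 - w₀x³/(6L) = 3·6·8·(8/3)/20 - 6·8²/30 - 6·(8/3)³/(6·8) = 544/135 kN·m
Load 2 — applied couple M₀=-6 kN·m at a=6 m (b=L-a=2):
  M_2 = R_Ax - M_A  [x≤a] with R_A=-27/32, M_A=-15/8 = (-27/32)·(8/3) - (-15/8) = -3/8 kN·m
Load 3 — applied couple M₀=14 kN·m at a=2 m (b=L-a=6):
  M_3 = R_Ax - M_A - M₀  [x>a] with R_A=63/32, M_A=-21/8 = (63/32)·(8/3) - (-21/8) - 14 = -49/8 kN·m
Load 4 — point force P=15 kN at a=16/5 m (b=L-a=24/5):
  M_4 = Pb²(3a+b)x/L³ - Pab²/L²  [x≤a] = 15·(24/5)²·(3·(16/5)+(24/5))·(8/3)/8³ - 15·(16/5)·(24/5)²/8² = 216/25 kN·m
Superposition: M = Σ M_i = 8329/1350 kN·m ≈ 6.169630 kN·m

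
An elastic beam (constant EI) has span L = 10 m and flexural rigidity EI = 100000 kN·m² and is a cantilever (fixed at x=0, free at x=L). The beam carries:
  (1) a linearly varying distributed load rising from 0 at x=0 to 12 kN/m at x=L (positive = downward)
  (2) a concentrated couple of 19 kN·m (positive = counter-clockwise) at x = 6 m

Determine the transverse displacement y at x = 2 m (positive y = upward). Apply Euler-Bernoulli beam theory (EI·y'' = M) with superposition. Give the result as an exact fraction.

y(2) = -8529/1250000 m

Load 1 — triangular load w₀=12 kN/m (0→w₀ over full span):
  y_1 = (w₀Lx³/12-w₀L²x²/6-w₀x⁵/(120L))/EI = (12·10·2³/12-12·10²·2²/6-12·2⁵/(120·10))/100000 = -2251/312500 m
Load 2 — applied couple M₀=19 kN·m at a=6 m (b=L-a=4):
  y_2 = M₀x²/(2EI)  [x≤a] = 19·2²/(2·100000) = 19/50000 m
Superposition: y = Σ y_i = -8529/1250000 m ≈ -0.006823 m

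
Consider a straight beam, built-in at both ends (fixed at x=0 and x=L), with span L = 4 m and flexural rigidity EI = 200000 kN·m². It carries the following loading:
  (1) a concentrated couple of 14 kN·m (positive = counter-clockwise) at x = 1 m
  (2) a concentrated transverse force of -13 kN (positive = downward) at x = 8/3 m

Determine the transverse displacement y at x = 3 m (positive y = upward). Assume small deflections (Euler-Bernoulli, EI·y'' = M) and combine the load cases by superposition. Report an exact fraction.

Load 1 — applied couple M₀=14 kN·m at a=1 m (b=L-a=3):
  y_1 = (R_Ax³/6 - M_Ax²/2 - M₀(x-a)²/2)/EI  [x>a] with R_A=63/16, M_A=-21/8 = ((63/16)·3³/6 - (-21/8)·3²/2 - 14·(3-1)²/2)/200000 = 49/6400000 m
Load 2 — point force P=-13 kN at a=8/3 m (b=L-a=4/3):
  y_2 = -Pa²(L-x)²(3bL-(3b+a)(L-x))/(6L³EI)  [x>a] = -(-13)·(8/3)²·(4-3)²·(3·(4/3)·4-(3·(4/3)+(8/3))·(4-3))/(6·4³·200000) = 91/8100000 m
Superposition: y = Σ y_i = 9793/518400000 m ≈ 0.000019 m

y(3) = 9793/518400000 m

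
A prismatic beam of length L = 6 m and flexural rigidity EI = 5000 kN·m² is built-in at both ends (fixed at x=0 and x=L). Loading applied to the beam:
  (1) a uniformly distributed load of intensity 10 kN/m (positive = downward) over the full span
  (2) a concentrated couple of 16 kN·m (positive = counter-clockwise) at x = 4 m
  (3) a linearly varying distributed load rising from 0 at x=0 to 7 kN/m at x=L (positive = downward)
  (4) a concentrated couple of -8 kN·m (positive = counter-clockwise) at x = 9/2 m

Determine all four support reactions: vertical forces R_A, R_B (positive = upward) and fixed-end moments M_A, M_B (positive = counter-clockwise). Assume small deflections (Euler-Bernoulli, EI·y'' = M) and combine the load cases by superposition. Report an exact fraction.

R_A = 1726/45 kN, M_A = 1237/30 kN·m, R_B = 1919/45 kN, M_B = -411/10 kN·m

Load 1 — uniform load w=10 kN/m over full span:
  R_A = wL/2 = 10·6/2 = 30 kN
  M_A = wL²/12 = 10·6²/12 = 30 kN·m
  R_B = wL/2 = 10·6/2 = 30 kN
  M_B = -wL²/12 = -10·6²/12 = -30 kN·m
Load 2 — applied couple M₀=16 kN·m at a=4 m (b=L-a=2):
  R_A = 6M₀ab/L³ = 6·16·4·2/6³ = 32/9 kN
  M_A = M₀b(2a-b)/L² = 16·2·(2·4-2)/6² = 16/3 kN·m
  R_B = -6M₀ab/L³ = -6·16·4·2/6³ = -32/9 kN
  M_B = M₀a(2b-a)/L² = 16·4·(2·2-4)/6² = 0 kN·m
Load 3 — triangular load w₀=7 kN/m (0→w₀ over full span):
  R_A = 3w₀L/20 = 3·7·6/20 = 63/10 kN
  M_A = w₀L²/30 = 7·6²/30 = 42/5 kN·m
  R_B = 7w₀L/20 = 7·7·6/20 = 147/10 kN
  M_B = -w₀L²/20 = -7·6²/20 = -63/5 kN·m
Load 4 — applied couple M₀=-8 kN·m at a=9/2 m (b=L-a=3/2):
  R_A = 6M₀ab/L³ = 6·(-8)·(9/2)·(3/2)/6³ = -3/2 kN
  M_A = M₀b(2a-b)/L² = (-8)·(3/2)·(2·(9/2)-(3/2))/6² = -5/2 kN·m
  R_B = -6M₀ab/L³ = -6·(-8)·(9/2)·(3/2)/6³ = 3/2 kN
  M_B = M₀a(2b-a)/L² = (-8)·(9/2)·(2·(3/2)-(9/2))/6² = 3/2 kN·m
Superposition: R_A = 1726/45 kN, M_A = 1237/30 kN·m, R_B = 1919/45 kN, M_B = -411/10 kN·m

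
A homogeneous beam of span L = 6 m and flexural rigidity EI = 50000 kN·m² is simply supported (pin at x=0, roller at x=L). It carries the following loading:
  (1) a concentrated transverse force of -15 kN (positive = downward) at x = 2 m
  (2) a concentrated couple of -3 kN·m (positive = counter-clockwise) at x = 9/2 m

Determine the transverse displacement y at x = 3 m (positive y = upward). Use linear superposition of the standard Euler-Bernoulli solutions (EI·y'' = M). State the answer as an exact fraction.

Load 1 — point force P=-15 kN at a=2 m (b=L-a=4):
  y_1 = -Pa(L-x)(2Lx-a²-x²)/(6LEI)  [x>a] = -(-15)·2·(6-3)·(2·6·3-2²-3²)/(6·6·50000) = 23/20000 m
Load 2 — applied couple M₀=-3 kN·m at a=9/2 m (b=L-a=3/2):
  y_2 = (M₀x³/(6L)+C₁x)/EI  [x≤a] with C₁=M₀(3b²-L²)/(6L)=39/16 = ((-3)·3³/(6·6)+(39/16)·3)/50000 = 81/800000 m
Superposition: y = Σ y_i = 1001/800000 m ≈ 0.001251 m

y(3) = 1001/800000 m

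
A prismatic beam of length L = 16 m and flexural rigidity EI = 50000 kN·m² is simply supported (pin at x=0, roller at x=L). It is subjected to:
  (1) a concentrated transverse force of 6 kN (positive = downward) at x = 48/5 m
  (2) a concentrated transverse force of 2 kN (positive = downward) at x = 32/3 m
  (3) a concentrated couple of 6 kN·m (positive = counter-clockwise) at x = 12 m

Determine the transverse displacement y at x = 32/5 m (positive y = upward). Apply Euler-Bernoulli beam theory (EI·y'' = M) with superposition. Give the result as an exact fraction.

y(32/5) = -2041298/158203125 m

Load 1 — point force P=6 kN at a=48/5 m (b=L-a=32/5):
  y_1 = -Pbx(L²-b²-x²)/(6LEI)  [x≤a] = -6·(32/5)·(32/5)·(16²-(32/5)²-(32/5)²)/(6·16·50000) = -17408/1953125 m
Load 2 — point force P=2 kN at a=32/3 m (b=L-a=16/3):
  y_2 = -Pbx(L²-b²-x²)/(6LEI)  [x≤a] = -2·(16/3)·(32/5)·(16²-(16/3)²-(32/5)²)/(6·16·50000) = -83968/31640625 m
Load 3 — applied couple M₀=6 kN·m at a=12 m (b=L-a=4):
  y_3 = (M₀x³/(6L)+C₁x)/EI  [x≤a] with C₁=M₀(3b²-L²)/(6L)=-13 = (6·(32/5)³/(6·16)+(-13)·(32/5))/50000 = -522/390625 m
Superposition: y = Σ y_i = -2041298/158203125 m ≈ -0.012903 m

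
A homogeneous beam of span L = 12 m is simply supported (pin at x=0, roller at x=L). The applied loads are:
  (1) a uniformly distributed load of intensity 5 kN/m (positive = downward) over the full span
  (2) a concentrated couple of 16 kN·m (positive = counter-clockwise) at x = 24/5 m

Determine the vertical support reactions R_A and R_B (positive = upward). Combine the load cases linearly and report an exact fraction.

R_A = 94/3 kN, R_B = 86/3 kN

Load 1 — uniform load w=5 kN/m over full span:
  R_A = wL/2 = 5·12/2 = 30 kN
  R_B = wL/2 = 5·12/2 = 30 kN
Load 2 — applied couple M₀=16 kN·m at a=24/5 m (b=L-a=36/5):
  R_A = M₀/L = 16/12 = 4/3 kN
  R_B = -M₀/L = -16/12 = -4/3 kN
Superposition: R_A = 94/3 kN, R_B = 86/3 kN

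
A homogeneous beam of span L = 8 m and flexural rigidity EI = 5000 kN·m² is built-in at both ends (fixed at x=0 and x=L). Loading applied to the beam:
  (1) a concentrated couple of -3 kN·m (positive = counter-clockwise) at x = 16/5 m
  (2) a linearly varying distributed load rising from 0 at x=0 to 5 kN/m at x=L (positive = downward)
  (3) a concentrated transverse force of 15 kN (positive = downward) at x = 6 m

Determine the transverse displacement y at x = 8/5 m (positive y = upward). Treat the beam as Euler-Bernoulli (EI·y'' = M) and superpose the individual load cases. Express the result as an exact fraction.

Load 1 — applied couple M₀=-3 kN·m at a=16/5 m (b=L-a=24/5):
  y_1 = (R_Ax³/6 - M_Ax²/2)/EI  [x≤a] with R_A=-27/50, M_A=-9/25 = ((-27/50)·(8/5)³/6 - (-9/25)·(8/5)²/2)/5000 = 36/1953125 m
Load 2 — triangular load w₀=5 kN/m (0→w₀ over full span):
  y_2 = -w₀x²(L-x)²(x+2L)/(120LEI) = -5·(8/5)²·(8-(8/5))²·((8/5)+2·8)/(120·8·5000) = -11264/5859375 m
Load 3 — point force P=15 kN at a=6 m (b=L-a=2):
  y_3 = -Pb²x²(3aL-(3a+b)x)/(6L³EI)  [x≤a] = -15·2²·(8/5)²·(3·6·8-(3·6+2)·(8/5))/(6·8³·5000) = -7/6250 m
Superposition: y = Σ y_i = -35437/11718750 m ≈ -0.003024 m

y(8/5) = -35437/11718750 m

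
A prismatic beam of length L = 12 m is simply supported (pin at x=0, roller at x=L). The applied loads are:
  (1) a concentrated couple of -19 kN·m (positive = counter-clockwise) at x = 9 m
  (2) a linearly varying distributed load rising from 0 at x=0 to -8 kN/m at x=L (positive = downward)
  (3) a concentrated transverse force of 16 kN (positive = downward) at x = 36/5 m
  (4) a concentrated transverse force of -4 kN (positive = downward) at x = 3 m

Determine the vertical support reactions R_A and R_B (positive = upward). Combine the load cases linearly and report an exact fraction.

R_A = -851/60 kN, R_B = -1309/60 kN

Load 1 — applied couple M₀=-19 kN·m at a=9 m (b=L-a=3):
  R_A = M₀/L = (-19)/12 = -19/12 kN
  R_B = -M₀/L = -(-19)/12 = 19/12 kN
Load 2 — triangular load w₀=-8 kN/m (0→w₀ over full span):
  R_A = w₀L/6 = (-8)·12/6 = -16 kN
  R_B = w₀L/3 = (-8)·12/3 = -32 kN
Load 3 — point force P=16 kN at a=36/5 m (b=L-a=24/5):
  R_A = Pb/L = 16·(24/5)/12 = 32/5 kN
  R_B = Pa/L = 16·(36/5)/12 = 48/5 kN
Load 4 — point force P=-4 kN at a=3 m (b=L-a=9):
  R_A = Pb/L = (-4)·9/12 = -3 kN
  R_B = Pa/L = (-4)·3/12 = -1 kN
Superposition: R_A = -851/60 kN, R_B = -1309/60 kN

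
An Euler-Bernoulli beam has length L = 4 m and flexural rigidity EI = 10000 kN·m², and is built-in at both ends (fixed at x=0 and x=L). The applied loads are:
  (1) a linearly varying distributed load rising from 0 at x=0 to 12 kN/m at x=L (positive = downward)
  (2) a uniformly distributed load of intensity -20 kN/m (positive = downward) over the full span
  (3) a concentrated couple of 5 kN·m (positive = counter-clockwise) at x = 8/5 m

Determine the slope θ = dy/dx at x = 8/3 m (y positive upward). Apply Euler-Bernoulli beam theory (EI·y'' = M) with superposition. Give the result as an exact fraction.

Load 1 — triangular load w₀=12 kN/m (0→w₀ over full span):
  θ_1 = -w₀(2x(L-x)(L-2x)(x+2L)+x²(L-x)²)/(120LEI) = -12·(2·(8/3)·(4-(8/3))·(4-2·(8/3))·((8/3)+2·4)+(8/3)²·(4-(8/3))²)/(120·4·10000) = 56/253125 rad
Load 2 — uniform load w=-20 kN/m over full span:
  θ_2 = -wx(L-x)(L-2x)/(12EI) = -(-20)·(8/3)·(4-(8/3))·(4-2·(8/3))/(12·10000) = -8/10125 rad
Load 3 — applied couple M₀=5 kN·m at a=8/5 m (b=L-a=12/5):
  θ_3 = (R_Ax²/2 - M_Ax - M₀(x-a))/EI  [x>a] with R_A=9/5, M_A=3/5 = ((9/5)·(8/3)²/2 - (3/5)·(8/3) - 5·((8/3)-(8/5)))/10000 = -1/18750 rad
Superposition: θ = Σ θ_i = -7/11250 rad ≈ -0.000622 rad

θ(8/3) = -7/11250 rad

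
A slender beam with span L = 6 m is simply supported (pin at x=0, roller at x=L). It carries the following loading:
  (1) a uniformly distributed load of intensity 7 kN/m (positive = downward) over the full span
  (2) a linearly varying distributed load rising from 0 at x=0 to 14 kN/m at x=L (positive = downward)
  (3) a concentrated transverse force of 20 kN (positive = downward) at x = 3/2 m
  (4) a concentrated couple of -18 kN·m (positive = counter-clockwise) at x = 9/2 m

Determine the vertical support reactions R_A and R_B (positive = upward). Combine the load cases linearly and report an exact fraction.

R_A = 47 kN, R_B = 57 kN

Load 1 — uniform load w=7 kN/m over full span:
  R_A = wL/2 = 7·6/2 = 21 kN
  R_B = wL/2 = 7·6/2 = 21 kN
Load 2 — triangular load w₀=14 kN/m (0→w₀ over full span):
  R_A = w₀L/6 = 14·6/6 = 14 kN
  R_B = w₀L/3 = 14·6/3 = 28 kN
Load 3 — point force P=20 kN at a=3/2 m (b=L-a=9/2):
  R_A = Pb/L = 20·(9/2)/6 = 15 kN
  R_B = Pa/L = 20·(3/2)/6 = 5 kN
Load 4 — applied couple M₀=-18 kN·m at a=9/2 m (b=L-a=3/2):
  R_A = M₀/L = (-18)/6 = -3 kN
  R_B = -M₀/L = -(-18)/6 = 3 kN
Superposition: R_A = 47 kN, R_B = 57 kN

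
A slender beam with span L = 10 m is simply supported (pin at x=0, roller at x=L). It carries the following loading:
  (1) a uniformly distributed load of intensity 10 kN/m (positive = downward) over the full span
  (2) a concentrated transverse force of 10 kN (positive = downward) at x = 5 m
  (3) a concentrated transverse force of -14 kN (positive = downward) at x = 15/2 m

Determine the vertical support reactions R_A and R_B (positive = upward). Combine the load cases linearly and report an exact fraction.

Load 1 — uniform load w=10 kN/m over full span:
  R_A = wL/2 = 10·10/2 = 50 kN
  R_B = wL/2 = 10·10/2 = 50 kN
Load 2 — point force P=10 kN at a=5 m (b=L-a=5):
  R_A = Pb/L = 10·5/10 = 5 kN
  R_B = Pa/L = 10·5/10 = 5 kN
Load 3 — point force P=-14 kN at a=15/2 m (b=L-a=5/2):
  R_A = Pb/L = (-14)·(5/2)/10 = -7/2 kN
  R_B = Pa/L = (-14)·(15/2)/10 = -21/2 kN
Superposition: R_A = 103/2 kN, R_B = 89/2 kN

R_A = 103/2 kN, R_B = 89/2 kN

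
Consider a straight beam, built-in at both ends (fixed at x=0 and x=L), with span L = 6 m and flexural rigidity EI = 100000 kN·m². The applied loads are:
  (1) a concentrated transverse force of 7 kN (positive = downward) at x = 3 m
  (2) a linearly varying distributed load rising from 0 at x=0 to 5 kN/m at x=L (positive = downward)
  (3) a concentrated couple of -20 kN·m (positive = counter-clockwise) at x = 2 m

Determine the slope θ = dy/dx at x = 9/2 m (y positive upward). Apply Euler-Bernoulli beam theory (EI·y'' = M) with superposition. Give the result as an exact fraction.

Load 1 — point force P=7 kN at a=3 m (b=L-a=3):
  θ_1 = Pa²(L-x)(2bL-(3b+a)(L-x))/(2L³EI)  [x>a] = 7·3²·(6-(9/2))·(2·3·6-(3·3+3)·(6-(9/2)))/(2·6³·100000) = 63/1600000 rad
Load 2 — triangular load w₀=5 kN/m (0→w₀ over full span):
  θ_2 = -w₀(2x(L-x)(L-2x)(x+2L)+x²(L-x)²)/(120LEI) = -5·(2·(9/2)·(6-(9/2))·(6-2·(9/2))·((9/2)+2·6)+(9/2)²·(6-(9/2))²)/(120·6·100000) = 1107/25600000 rad
Load 3 — applied couple M₀=-20 kN·m at a=2 m (b=L-a=4):
  θ_3 = (R_Ax²/2 - M_Ax - M₀(x-a))/EI  [x>a] with R_A=-40/9, M_A=0 = ((-40/9)·(9/2)²/2 - 0·(9/2) - (-20)·((9/2)-2))/100000 = 1/20000 rad
Superposition: θ = Σ θ_i = 679/5120000 rad ≈ 0.000133 rad

θ(9/2) = 679/5120000 rad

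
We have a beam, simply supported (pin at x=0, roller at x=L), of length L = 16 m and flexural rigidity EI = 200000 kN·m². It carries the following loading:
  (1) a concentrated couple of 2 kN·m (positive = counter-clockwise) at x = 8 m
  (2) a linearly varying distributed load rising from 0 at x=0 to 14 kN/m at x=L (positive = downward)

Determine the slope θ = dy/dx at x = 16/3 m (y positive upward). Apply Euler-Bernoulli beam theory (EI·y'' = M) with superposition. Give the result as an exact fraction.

Load 1 — applied couple M₀=2 kN·m at a=8 m (b=L-a=8):
  θ_1 = (M₀x²/(2L)+C₁)/EI  [x≤a] with C₁=M₀(3b²-L²)/(6L)=-4/3 = (2·(16/3)²/(2·16)+(-4/3))/200000 = 1/450000 rad
Load 2 — triangular load w₀=14 kN/m (0→w₀ over full span):
  θ_2 = -w₀(7L⁴-30L²x²+15x⁴)/(360LEI) = -14·(7·16⁴-30·16²·(16/3)²+15·(16/3)⁴)/(360·16·200000) = -11648/3796875 rad
Superposition: θ = Σ θ_i = -186233/60750000 rad ≈ -0.003066 rad

θ(16/3) = -186233/60750000 rad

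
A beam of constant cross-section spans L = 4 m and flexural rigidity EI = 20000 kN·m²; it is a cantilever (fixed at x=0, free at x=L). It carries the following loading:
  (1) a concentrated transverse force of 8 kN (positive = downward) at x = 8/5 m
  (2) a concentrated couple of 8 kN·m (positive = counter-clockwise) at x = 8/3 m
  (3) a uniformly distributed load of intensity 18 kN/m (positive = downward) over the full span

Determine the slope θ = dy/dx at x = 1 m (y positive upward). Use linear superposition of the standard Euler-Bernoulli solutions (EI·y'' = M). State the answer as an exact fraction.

Load 1 — point force P=8 kN at a=8/5 m (b=L-a=12/5):
  θ_1 = -Px(2a-x)/(2EI)  [x≤a] = -8·1·(2·(8/5)-1)/(2·20000) = -11/25000 rad
Load 2 — applied couple M₀=8 kN·m at a=8/3 m (b=L-a=4/3):
  θ_2 = M₀x/EI  [x≤a] = 8·1/20000 = 1/2500 rad
Load 3 — uniform load w=18 kN/m over full span:
  θ_3 = -wx(x²-3Lx+3L²)/(6EI) = -18·1·(1²-3·4·1+3·4²)/(6·20000) = -111/20000 rad
Superposition: θ = Σ θ_i = -559/100000 rad ≈ -0.005590 rad

θ(1) = -559/100000 rad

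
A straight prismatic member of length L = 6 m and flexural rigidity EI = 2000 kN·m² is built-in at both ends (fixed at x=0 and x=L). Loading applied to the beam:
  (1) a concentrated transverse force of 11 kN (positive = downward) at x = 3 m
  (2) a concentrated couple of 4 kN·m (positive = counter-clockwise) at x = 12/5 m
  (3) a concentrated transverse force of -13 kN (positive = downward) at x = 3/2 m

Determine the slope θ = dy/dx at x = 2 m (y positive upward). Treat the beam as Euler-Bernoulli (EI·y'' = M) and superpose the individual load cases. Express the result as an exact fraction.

θ(2) = -583/400000 rad

Load 1 — point force P=11 kN at a=3 m (b=L-a=3):
  θ_1 = -Pb²x(2aL-(3a+b)x)/(2L³EI)  [x≤a] = -11·3²·2·(2·3·6-(3·3+3)·2)/(2·6³·2000) = -11/4000 rad
Load 2 — applied couple M₀=4 kN·m at a=12/5 m (b=L-a=18/5):
  θ_2 = (R_Ax²/2 - M_Ax)/EI  [x≤a] with R_A=24/25, M_A=12/25 = ((24/25)·2²/2 - (12/25)·2)/2000 = 3/6250 rad
Load 3 — point force P=-13 kN at a=3/2 m (b=L-a=9/2):
  θ_3 = Pa²(L-x)(2bL-(3b+a)(L-x))/(2L³EI)  [x>a] = (-13)·(3/2)²·(6-2)·(2·(9/2)·6-(3·(9/2)+(3/2))·(6-2))/(2·6³·2000) = 13/16000 rad
Superposition: θ = Σ θ_i = -583/400000 rad ≈ -0.001458 rad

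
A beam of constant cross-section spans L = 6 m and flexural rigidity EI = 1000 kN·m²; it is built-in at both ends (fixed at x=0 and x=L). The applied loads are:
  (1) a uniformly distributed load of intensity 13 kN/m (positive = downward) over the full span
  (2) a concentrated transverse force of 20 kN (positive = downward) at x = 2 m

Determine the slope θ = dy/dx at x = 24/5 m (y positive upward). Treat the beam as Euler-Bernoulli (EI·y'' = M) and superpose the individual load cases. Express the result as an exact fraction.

θ(24/5) = 1378/46875 rad

Load 1 — uniform load w=13 kN/m over full span:
  θ_1 = -wx(L-x)(L-2x)/(12EI) = -13·(24/5)·(6-(24/5))·(6-2·(24/5))/(12·1000) = 351/15625 rad
Load 2 — point force P=20 kN at a=2 m (b=L-a=4):
  θ_2 = Pa²(L-x)(2bL-(3b+a)(L-x))/(2L³EI)  [x>a] = 20·2²·(6-(24/5))·(2·4·6-(3·4+2)·(6-(24/5)))/(2·6³·1000) = 13/1875 rad
Superposition: θ = Σ θ_i = 1378/46875 rad ≈ 0.029397 rad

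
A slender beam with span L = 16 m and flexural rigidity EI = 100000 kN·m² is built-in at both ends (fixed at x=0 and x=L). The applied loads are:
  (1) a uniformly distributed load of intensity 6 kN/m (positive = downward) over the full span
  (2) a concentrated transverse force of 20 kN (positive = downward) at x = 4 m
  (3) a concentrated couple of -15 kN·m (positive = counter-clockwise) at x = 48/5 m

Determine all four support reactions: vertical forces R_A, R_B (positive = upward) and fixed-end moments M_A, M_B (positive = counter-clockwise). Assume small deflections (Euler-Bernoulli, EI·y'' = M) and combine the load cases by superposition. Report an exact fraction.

R_A = 2541/40 kN, M_A = 841/5 kN·m, R_B = 2099/40 kN, M_B = -724/5 kN·m

Load 1 — uniform load w=6 kN/m over full span:
  R_A = wL/2 = 6·16/2 = 48 kN
  M_A = wL²/12 = 6·16²/12 = 128 kN·m
  R_B = wL/2 = 6·16/2 = 48 kN
  M_B = -wL²/12 = -6·16²/12 = -128 kN·m
Load 2 — point force P=20 kN at a=4 m (b=L-a=12):
  R_A = Pb²(3a+b)/L³ = 20·12²·(3·4+12)/16³ = 135/8 kN
  M_A = Pab²/L² = 20·4·12²/16² = 45 kN·m
  R_B = Pa²(a+3b)/L³ = 20·4²·(4+3·12)/16³ = 25/8 kN
  M_B = -Pa²b/L² = -20·4²·12/16² = -15 kN·m
Load 3 — applied couple M₀=-15 kN·m at a=48/5 m (b=L-a=32/5):
  R_A = 6M₀ab/L³ = 6·(-15)·(48/5)·(32/5)/16³ = -27/20 kN
  M_A = M₀b(2a-b)/L² = (-15)·(32/5)·(2·(48/5)-(32/5))/16² = -24/5 kN·m
  R_B = -6M₀ab/L³ = -6·(-15)·(48/5)·(32/5)/16³ = 27/20 kN
  M_B = M₀a(2b-a)/L² = (-15)·(48/5)·(2·(32/5)-(48/5))/16² = -9/5 kN·m
Superposition: R_A = 2541/40 kN, M_A = 841/5 kN·m, R_B = 2099/40 kN, M_B = -724/5 kN·m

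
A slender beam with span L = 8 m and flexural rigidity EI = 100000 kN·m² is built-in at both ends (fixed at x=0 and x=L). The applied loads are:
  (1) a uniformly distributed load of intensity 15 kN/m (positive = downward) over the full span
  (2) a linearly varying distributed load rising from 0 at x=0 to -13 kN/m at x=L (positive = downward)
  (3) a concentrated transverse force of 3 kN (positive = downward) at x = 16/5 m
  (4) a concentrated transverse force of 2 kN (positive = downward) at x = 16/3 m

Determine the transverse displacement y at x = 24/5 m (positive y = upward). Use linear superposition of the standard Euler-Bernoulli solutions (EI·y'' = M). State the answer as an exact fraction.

Load 1 — uniform load w=15 kN/m over full span:
  y_1 = -wx²(L-x)²/(24EI) = -15·(24/5)²·(8-(24/5))²/(24·100000) = -576/390625 m
Load 2 — triangular load w₀=-13 kN/m (0→w₀ over full span):
  y_2 = -w₀x²(L-x)²(x+2L)/(120LEI) = -(-13)·(24/5)²·(8-(24/5))²·((24/5)+2·8)/(120·8·100000) = 32448/48828125 m
Load 3 — point force P=3 kN at a=16/5 m (b=L-a=24/5):
  y_3 = -Pa²(L-x)²(3bL-(3b+a)(L-x))/(6L³EI)  [x>a] = -3·(16/5)²·(8-(24/5))²·(3·(24/5)·8-(3·(24/5)+(16/5))·(8-(24/5)))/(6·8³·100000) = -2944/48828125 m
Load 4 — point force P=2 kN at a=16/3 m (b=L-a=8/3):
  y_4 = -Pb²x²(3aL-(3a+b)x)/(6L³EI)  [x≤a] = -2·(8/3)²·(24/5)²·(3·(16/3)·8-(3·(16/3)+(8/3))·(24/5))/(6·8³·100000) = -16/390625 m
Superposition: y = Σ y_i = -44496/48828125 m ≈ -0.000911 m

y(24/5) = -44496/48828125 m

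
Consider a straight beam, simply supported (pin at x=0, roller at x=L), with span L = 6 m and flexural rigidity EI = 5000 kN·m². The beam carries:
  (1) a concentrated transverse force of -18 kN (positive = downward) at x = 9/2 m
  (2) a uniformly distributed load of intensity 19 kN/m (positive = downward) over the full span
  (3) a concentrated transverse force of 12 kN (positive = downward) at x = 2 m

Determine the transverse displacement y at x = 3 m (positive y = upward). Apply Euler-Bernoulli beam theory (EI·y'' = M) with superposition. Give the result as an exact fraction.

Load 1 — point force P=-18 kN at a=9/2 m (b=L-a=3/2):
  y_1 = -Pbx(L²-b²-x²)/(6LEI)  [x≤a] = -(-18)·(3/2)·3·(6²-(3/2)²-3²)/(6·6·5000) = 891/80000 m
Load 2 — uniform load w=19 kN/m over full span:
  y_2 = -wx(L³-2Lx²+x³)/(24EI) = -19·3·(6³-2·6·3²+3³)/(24·5000) = -513/8000 m
Load 3 — point force P=12 kN at a=2 m (b=L-a=4):
  y_3 = -Pa(L-x)(2Lx-a²-x²)/(6LEI)  [x>a] = -12·2·(6-3)·(2·6·3-2²-3²)/(6·6·5000) = -23/2500 m
Superposition: y = Σ y_i = -199/3200 m ≈ -0.062187 m

y(3) = -199/3200 m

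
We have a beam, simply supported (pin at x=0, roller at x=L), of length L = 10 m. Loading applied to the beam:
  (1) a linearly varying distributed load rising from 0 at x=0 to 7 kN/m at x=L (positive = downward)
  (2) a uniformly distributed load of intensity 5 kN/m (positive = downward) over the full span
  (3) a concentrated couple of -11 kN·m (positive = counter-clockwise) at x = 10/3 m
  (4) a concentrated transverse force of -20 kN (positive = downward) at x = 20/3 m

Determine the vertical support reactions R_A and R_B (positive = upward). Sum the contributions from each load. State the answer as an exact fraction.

R_A = 289/10 kN, R_B = 361/10 kN

Load 1 — triangular load w₀=7 kN/m (0→w₀ over full span):
  R_A = w₀L/6 = 7·10/6 = 35/3 kN
  R_B = w₀L/3 = 7·10/3 = 70/3 kN
Load 2 — uniform load w=5 kN/m over full span:
  R_A = wL/2 = 5·10/2 = 25 kN
  R_B = wL/2 = 5·10/2 = 25 kN
Load 3 — applied couple M₀=-11 kN·m at a=10/3 m (b=L-a=20/3):
  R_A = M₀/L = (-11)/10 = -11/10 kN
  R_B = -M₀/L = -(-11)/10 = 11/10 kN
Load 4 — point force P=-20 kN at a=20/3 m (b=L-a=10/3):
  R_A = Pb/L = (-20)·(10/3)/10 = -20/3 kN
  R_B = Pa/L = (-20)·(20/3)/10 = -40/3 kN
Superposition: R_A = 289/10 kN, R_B = 361/10 kN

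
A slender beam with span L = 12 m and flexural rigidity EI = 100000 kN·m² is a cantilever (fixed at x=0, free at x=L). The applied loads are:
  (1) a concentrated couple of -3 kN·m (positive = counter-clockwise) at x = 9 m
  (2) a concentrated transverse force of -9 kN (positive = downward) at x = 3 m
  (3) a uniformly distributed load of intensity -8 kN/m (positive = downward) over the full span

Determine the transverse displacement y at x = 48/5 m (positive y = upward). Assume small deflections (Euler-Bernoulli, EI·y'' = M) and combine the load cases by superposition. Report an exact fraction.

Load 1 — applied couple M₀=-3 kN·m at a=9 m (b=L-a=3):
  y_1 = M₀a(2x-a)/(2EI)  [x>a] = (-3)·9·(2·(48/5)-9)/(2·100000) = -1377/1000000 m
Load 2 — point force P=-9 kN at a=3 m (b=L-a=9):
  y_2 = -Pa²(3x-a)/(6EI)  [x>a] = -(-9)·3²·(3·(48/5)-3)/(6·100000) = 3483/1000000 m
Load 3 — uniform load w=-8 kN/m over full span:
  y_3 = -wx²(x²-4Lx+6L²)/(24EI) = -(-8)·(48/5)²·((48/5)²-4·12·(48/5)+6·12²)/(24·100000) = 297216/1953125 m
Superposition: y = Σ y_i = 9642537/62500000 m ≈ 0.154281 m

y(48/5) = 9642537/62500000 m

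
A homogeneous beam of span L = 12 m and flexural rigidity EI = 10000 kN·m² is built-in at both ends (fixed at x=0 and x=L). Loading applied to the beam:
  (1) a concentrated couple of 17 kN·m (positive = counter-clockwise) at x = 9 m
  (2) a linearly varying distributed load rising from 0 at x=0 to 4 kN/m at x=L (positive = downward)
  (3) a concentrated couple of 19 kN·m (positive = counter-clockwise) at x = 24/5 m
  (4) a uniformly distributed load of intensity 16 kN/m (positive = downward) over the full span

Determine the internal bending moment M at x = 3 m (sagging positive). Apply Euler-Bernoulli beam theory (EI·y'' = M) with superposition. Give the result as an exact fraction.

M(3) = 23143/800 kN·m

Load 1 — applied couple M₀=17 kN·m at a=9 m (b=L-a=3):
  M_1 = R_Ax - M_A  [x≤a] with R_A=51/32, M_A=85/16 = (51/32)·3 - (85/16) = -17/32 kN·m
Load 2 — triangular load w₀=4 kN/m (0→w₀ over full span):
  M_2 = 3w₀Lx/20 - w₀L²/30 - w₀x³/(6L) = 3·4·12·3/20 - 4·12²/30 - 4·3³/(6·12) = 9/10 kN·m
Load 3 — applied couple M₀=19 kN·m at a=24/5 m (b=L-a=36/5):
  M_3 = R_Ax - M_A  [x≤a] with R_A=57/25, M_A=57/25 = (57/25)·3 - (57/25) = 114/25 kN·m
Load 4 — uniform load w=16 kN/m over full span:
  M_4 = wLx/2 - wL²/12 - wx²/2 = 16·12·3/2 - 16·12²/12 - 16·3²/2 = 24 kN·m
Superposition: M = Σ M_i = 23143/800 kN·m ≈ 28.928750 kN·m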